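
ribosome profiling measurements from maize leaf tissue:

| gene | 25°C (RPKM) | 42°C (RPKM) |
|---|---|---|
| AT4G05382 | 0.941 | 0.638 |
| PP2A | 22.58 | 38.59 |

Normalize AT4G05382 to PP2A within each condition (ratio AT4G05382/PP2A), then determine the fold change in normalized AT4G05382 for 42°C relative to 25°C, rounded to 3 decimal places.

0.397

AT4G05382/PP2A (25°C) = 0.941 / 22.58 = 0.041674
AT4G05382/PP2A (42°C) = 0.638 / 38.59 = 0.016533
Fold change = 0.016533 / 0.041674 = 0.3967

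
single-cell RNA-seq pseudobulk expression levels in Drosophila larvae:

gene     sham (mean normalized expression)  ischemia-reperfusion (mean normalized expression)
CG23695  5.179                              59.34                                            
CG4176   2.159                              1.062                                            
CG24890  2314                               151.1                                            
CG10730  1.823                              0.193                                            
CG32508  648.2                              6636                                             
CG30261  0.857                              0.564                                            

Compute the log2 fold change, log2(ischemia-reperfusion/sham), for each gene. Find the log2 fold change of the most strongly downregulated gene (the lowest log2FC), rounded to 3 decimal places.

-3.937

log2(59.34/5.179) = 3.518  (CG23695)
log2(1.062/2.159) = -1.024  (CG4176)
log2(151.1/2314) = -3.937  (CG24890)
log2(0.193/1.823) = -3.240  (CG10730)
log2(6636/648.2) = 3.356  (CG32508)
log2(0.564/0.857) = -0.604  (CG30261)
CG24890 is most strongly downregulated.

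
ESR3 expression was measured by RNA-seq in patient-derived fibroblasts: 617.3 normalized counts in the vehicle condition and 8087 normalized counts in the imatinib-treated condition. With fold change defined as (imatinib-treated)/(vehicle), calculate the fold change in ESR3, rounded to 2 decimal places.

Fold change = 8087 / 617.3 = 13.101
ESR3 is upregulated.

13.10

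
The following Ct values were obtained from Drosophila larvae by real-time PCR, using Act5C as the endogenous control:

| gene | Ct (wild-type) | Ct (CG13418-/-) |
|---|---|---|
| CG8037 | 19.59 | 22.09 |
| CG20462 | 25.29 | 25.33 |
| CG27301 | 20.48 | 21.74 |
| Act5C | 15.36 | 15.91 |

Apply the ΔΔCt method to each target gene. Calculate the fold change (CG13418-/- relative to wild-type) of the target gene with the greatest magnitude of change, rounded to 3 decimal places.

0.259

CG8037: ΔΔCt = (22.09−15.91) − (19.59−15.36) = 6.18 − 4.23 = 1.95; fold change = 2^-1.95 = 0.259
CG20462: ΔΔCt = (25.33−15.91) − (25.29−15.36) = 9.42 − 9.93 = -0.51; fold change = 2^0.51 = 1.424
CG27301: ΔΔCt = (21.74−15.91) − (20.48−15.36) = 5.83 − 5.12 = 0.71; fold change = 2^-0.71 = 0.611
CG8037 has the largest |ΔΔCt| = 1.95.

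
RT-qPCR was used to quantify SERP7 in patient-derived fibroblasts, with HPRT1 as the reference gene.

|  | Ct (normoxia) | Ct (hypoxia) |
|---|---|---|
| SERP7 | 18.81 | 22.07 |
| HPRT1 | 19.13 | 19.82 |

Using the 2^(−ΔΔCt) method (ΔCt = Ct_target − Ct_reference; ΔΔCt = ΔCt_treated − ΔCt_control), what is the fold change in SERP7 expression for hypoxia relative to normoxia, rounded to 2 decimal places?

0.17

ΔCt(normoxia) = 18.810 − 19.130 = -0.320
ΔCt(hypoxia) = 22.070 − 19.820 = 2.250
ΔΔCt = 2.250 − (-0.320) = 2.570
Fold change = 2^(−2.570) = 0.168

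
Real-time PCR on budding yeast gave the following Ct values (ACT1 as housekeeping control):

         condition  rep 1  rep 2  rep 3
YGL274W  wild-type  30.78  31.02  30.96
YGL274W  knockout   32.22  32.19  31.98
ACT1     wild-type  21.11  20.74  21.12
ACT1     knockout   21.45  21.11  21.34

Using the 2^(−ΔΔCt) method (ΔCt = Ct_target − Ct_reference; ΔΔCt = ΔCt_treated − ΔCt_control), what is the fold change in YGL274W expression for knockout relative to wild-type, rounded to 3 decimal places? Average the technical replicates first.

0.536

Mean Ct: YGL274W wild-type 30.920; YGL274W knockout 32.130; ACT1 wild-type 20.990; ACT1 knockout 21.300
ΔCt(wild-type) = 30.920 − 20.990 = 9.930
ΔCt(knockout) = 32.130 − 21.300 = 10.830
ΔΔCt = 10.830 − 9.930 = 0.900
Fold change = 2^(−0.900) = 0.5359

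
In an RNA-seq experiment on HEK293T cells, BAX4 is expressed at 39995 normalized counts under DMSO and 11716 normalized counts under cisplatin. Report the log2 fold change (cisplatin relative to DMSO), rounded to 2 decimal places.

Fold change = 11716 / 39995 = 0.2929
log2(0.2929) = -1.771

-1.77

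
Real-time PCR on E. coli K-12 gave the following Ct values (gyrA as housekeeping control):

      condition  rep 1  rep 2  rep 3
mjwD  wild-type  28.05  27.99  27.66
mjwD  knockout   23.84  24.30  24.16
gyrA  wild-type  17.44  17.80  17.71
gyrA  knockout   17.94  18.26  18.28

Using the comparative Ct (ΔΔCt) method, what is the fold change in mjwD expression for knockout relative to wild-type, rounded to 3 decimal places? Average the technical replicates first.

19.835

Mean Ct: mjwD wild-type 27.900; mjwD knockout 24.100; gyrA wild-type 17.650; gyrA knockout 18.160
ΔCt(wild-type) = 27.900 − 17.650 = 10.250
ΔCt(knockout) = 24.100 − 18.160 = 5.940
ΔΔCt = 5.940 − 10.250 = -4.310
Fold change = 2^(−(-4.310)) = 2^4.310 = 19.8353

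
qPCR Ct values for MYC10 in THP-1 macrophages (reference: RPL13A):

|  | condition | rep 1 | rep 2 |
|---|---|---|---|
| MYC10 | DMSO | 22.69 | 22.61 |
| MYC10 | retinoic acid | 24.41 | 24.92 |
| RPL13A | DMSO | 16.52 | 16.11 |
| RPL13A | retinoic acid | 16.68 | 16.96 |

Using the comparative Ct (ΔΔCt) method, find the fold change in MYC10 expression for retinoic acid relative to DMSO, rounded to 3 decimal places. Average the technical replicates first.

Mean Ct: MYC10 DMSO 22.650; MYC10 retinoic acid 24.665; RPL13A DMSO 16.315; RPL13A retinoic acid 16.820
ΔCt(DMSO) = 22.650 − 16.315 = 6.335
ΔCt(retinoic acid) = 24.665 − 16.820 = 7.845
ΔΔCt = 7.845 − 6.335 = 1.510
Fold change = 2^(−1.510) = 0.3511

0.351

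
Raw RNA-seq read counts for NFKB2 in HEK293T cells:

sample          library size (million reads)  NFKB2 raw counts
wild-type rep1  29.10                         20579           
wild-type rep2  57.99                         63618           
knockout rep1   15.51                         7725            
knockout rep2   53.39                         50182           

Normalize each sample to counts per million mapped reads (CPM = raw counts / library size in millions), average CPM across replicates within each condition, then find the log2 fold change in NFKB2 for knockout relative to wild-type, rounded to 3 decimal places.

-0.327

CPM(wild-type rep1) = 20579 / 29.10 = 707.1821
CPM(wild-type rep2) = 63618 / 57.99 = 1097.0512
CPM(knockout rep1) = 7725 / 15.51 = 498.0658
CPM(knockout rep2) = 50182 / 53.39 = 939.9138
mean CPM(wild-type) = 902.1167; mean CPM(knockout) = 718.9898
Fold change = 718.9898 / 902.1167 = 0.79700
log2(0.79700) = -0.3273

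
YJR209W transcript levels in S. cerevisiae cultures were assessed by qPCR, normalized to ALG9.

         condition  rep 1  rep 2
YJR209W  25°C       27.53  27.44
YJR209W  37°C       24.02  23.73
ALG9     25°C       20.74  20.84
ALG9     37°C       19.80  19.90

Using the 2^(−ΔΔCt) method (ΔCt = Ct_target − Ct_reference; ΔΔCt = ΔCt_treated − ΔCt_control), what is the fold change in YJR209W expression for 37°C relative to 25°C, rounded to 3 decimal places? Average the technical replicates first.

Mean Ct: YJR209W 25°C 27.485; YJR209W 37°C 23.875; ALG9 25°C 20.790; ALG9 37°C 19.850
ΔCt(25°C) = 27.485 − 20.790 = 6.695
ΔCt(37°C) = 23.875 − 19.850 = 4.025
ΔΔCt = 4.025 − 6.695 = -2.670
Fold change = 2^(−(-2.670)) = 2^2.670 = 6.3643

6.364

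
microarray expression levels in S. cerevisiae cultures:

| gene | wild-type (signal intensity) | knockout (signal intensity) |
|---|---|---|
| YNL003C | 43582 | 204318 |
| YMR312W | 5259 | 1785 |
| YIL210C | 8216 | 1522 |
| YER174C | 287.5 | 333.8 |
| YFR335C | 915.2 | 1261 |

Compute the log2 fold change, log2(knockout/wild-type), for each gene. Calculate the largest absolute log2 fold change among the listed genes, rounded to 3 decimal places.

log2(204318/43582) = 2.229  (YNL003C)
log2(1785/5259) = -1.559  (YMR312W)
log2(1522/8216) = -2.432  (YIL210C)
log2(333.8/287.5) = 0.215  (YER174C)
log2(1261/915.2) = 0.462  (YFR335C)
The largest magnitude belongs to YIL210C.

2.432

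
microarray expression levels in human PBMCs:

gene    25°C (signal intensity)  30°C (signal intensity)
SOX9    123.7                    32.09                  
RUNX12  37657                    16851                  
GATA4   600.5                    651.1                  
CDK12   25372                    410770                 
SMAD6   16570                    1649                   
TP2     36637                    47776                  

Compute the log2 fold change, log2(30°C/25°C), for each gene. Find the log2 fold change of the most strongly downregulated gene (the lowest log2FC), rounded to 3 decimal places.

-3.329

log2(32.09/123.7) = -1.947  (SOX9)
log2(16851/37657) = -1.160  (RUNX12)
log2(651.1/600.5) = 0.117  (GATA4)
log2(410770/25372) = 4.017  (CDK12)
log2(1649/16570) = -3.329  (SMAD6)
log2(47776/36637) = 0.383  (TP2)
SMAD6 is most strongly downregulated.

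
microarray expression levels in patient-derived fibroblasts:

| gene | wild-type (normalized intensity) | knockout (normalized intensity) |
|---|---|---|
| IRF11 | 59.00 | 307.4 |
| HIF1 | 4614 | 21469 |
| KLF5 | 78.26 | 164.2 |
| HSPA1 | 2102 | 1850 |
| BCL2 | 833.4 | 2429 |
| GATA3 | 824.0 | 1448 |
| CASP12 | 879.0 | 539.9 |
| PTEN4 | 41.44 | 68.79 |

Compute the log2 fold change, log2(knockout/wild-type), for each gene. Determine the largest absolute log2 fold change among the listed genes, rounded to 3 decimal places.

2.381

log2(307.4/59.00) = 2.381  (IRF11)
log2(21469/4614) = 2.218  (HIF1)
log2(164.2/78.26) = 1.069  (KLF5)
log2(1850/2102) = -0.184  (HSPA1)
log2(2429/833.4) = 1.543  (BCL2)
log2(1448/824.0) = 0.813  (GATA3)
log2(539.9/879.0) = -0.703  (CASP12)
log2(68.79/41.44) = 0.731  (PTEN4)
The largest magnitude belongs to IRF11.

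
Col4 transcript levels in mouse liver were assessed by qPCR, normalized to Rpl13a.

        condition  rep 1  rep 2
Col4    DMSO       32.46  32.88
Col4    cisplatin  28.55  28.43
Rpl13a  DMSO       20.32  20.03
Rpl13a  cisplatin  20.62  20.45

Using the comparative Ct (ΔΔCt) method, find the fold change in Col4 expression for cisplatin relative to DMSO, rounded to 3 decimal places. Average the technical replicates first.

23.264

Mean Ct: Col4 DMSO 32.670; Col4 cisplatin 28.490; Rpl13a DMSO 20.175; Rpl13a cisplatin 20.535
ΔCt(DMSO) = 32.670 − 20.175 = 12.495
ΔCt(cisplatin) = 28.490 − 20.535 = 7.955
ΔΔCt = 7.955 − 12.495 = -4.540
Fold change = 2^(−(-4.540)) = 2^4.540 = 23.2636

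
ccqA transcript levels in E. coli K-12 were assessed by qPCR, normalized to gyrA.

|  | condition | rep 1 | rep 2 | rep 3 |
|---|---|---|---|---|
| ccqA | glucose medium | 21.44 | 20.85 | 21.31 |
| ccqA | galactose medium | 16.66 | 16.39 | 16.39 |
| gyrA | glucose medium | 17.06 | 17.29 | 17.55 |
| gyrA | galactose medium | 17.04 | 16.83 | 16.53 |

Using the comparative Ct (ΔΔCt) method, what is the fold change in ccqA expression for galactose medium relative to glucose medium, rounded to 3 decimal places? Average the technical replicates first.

Mean Ct: ccqA glucose medium 21.200; ccqA galactose medium 16.480; gyrA glucose medium 17.300; gyrA galactose medium 16.800
ΔCt(glucose medium) = 21.200 − 17.300 = 3.900
ΔCt(galactose medium) = 16.480 − 16.800 = -0.320
ΔΔCt = -0.320 − 3.900 = -4.220
Fold change = 2^(−(-4.220)) = 2^4.220 = 18.6357

18.636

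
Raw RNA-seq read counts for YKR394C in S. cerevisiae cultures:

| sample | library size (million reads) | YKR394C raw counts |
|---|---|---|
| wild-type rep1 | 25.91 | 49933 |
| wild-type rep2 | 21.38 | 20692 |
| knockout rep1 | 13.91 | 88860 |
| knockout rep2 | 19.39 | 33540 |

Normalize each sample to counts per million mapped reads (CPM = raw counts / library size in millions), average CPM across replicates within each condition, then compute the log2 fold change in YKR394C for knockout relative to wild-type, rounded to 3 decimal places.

CPM(wild-type rep1) = 49933 / 25.91 = 1927.1710
CPM(wild-type rep2) = 20692 / 21.38 = 967.8204
CPM(knockout rep1) = 88860 / 13.91 = 6388.2099
CPM(knockout rep2) = 33540 / 19.39 = 1729.7576
mean CPM(wild-type) = 1447.4957; mean CPM(knockout) = 4058.9838
Fold change = 4058.9838 / 1447.4957 = 2.80414
log2(2.80414) = 1.4876

1.488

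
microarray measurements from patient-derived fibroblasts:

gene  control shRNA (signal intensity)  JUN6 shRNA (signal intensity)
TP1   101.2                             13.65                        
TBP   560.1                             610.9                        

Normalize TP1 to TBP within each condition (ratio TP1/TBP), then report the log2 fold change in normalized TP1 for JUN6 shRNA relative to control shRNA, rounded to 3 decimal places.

-3.015

TP1/TBP (control shRNA) = 101.2 / 560.1 = 0.18068
TP1/TBP (JUN6 shRNA) = 13.65 / 610.9 = 0.022344
Fold change = 0.022344 / 0.18068 = 0.1237
log2(0.1237) = -3.0155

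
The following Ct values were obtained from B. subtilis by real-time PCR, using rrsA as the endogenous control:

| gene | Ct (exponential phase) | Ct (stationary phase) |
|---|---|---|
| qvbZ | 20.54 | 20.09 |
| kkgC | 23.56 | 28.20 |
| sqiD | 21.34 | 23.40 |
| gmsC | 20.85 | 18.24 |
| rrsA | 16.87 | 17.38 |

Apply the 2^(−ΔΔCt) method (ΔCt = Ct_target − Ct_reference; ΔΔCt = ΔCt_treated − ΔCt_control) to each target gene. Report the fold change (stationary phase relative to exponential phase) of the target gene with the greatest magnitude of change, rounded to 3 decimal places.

qvbZ: ΔΔCt = (20.09−17.38) − (20.54−16.87) = 2.71 − 3.67 = -0.96; fold change = 2^0.96 = 1.945
kkgC: ΔΔCt = (28.20−17.38) − (23.56−16.87) = 10.82 − 6.69 = 4.13; fold change = 2^-4.13 = 0.057
sqiD: ΔΔCt = (23.40−17.38) − (21.34−16.87) = 6.02 − 4.47 = 1.55; fold change = 2^-1.55 = 0.342
gmsC: ΔΔCt = (18.24−17.38) − (20.85−16.87) = 0.86 − 3.98 = -3.12; fold change = 2^3.12 = 8.694
kkgC has the largest |ΔΔCt| = 4.13.

0.057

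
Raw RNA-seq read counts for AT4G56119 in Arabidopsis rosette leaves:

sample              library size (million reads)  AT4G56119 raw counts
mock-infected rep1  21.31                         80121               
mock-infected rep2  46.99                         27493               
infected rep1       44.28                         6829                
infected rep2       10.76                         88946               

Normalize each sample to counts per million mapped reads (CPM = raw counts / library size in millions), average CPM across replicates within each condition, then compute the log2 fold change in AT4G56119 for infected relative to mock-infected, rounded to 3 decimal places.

CPM(mock-infected rep1) = 80121 / 21.31 = 3759.7841
CPM(mock-infected rep2) = 27493 / 46.99 = 585.0819
CPM(infected rep1) = 6829 / 44.28 = 154.2231
CPM(infected rep2) = 88946 / 10.76 = 8266.3569
mean CPM(mock-infected) = 2172.4330; mean CPM(infected) = 4210.2900
Fold change = 4210.2900 / 2172.4330 = 1.93805
log2(1.93805) = 0.9546

0.955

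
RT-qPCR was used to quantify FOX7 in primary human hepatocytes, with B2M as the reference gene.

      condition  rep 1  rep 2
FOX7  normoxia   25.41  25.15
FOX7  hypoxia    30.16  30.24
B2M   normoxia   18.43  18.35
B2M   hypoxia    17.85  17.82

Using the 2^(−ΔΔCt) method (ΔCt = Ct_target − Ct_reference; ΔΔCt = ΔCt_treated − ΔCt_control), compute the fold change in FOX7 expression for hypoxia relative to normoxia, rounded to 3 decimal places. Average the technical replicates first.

Mean Ct: FOX7 normoxia 25.280; FOX7 hypoxia 30.200; B2M normoxia 18.390; B2M hypoxia 17.835
ΔCt(normoxia) = 25.280 − 18.390 = 6.890
ΔCt(hypoxia) = 30.200 − 17.835 = 12.365
ΔΔCt = 12.365 − 6.890 = 5.475
Fold change = 2^(−5.475) = 0.0225

0.022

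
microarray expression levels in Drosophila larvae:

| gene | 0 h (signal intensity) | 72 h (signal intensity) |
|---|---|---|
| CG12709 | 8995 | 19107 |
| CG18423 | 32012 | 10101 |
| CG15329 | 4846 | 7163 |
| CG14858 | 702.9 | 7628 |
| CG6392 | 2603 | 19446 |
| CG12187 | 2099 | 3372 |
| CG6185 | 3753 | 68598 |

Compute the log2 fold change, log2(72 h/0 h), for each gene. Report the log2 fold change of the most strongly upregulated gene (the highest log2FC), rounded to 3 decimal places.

log2(19107/8995) = 1.087  (CG12709)
log2(10101/32012) = -1.664  (CG18423)
log2(7163/4846) = 0.564  (CG15329)
log2(7628/702.9) = 3.440  (CG14858)
log2(19446/2603) = 2.901  (CG6392)
log2(3372/2099) = 0.684  (CG12187)
log2(68598/3753) = 4.192  (CG6185)
CG6185 is most strongly upregulated.

4.192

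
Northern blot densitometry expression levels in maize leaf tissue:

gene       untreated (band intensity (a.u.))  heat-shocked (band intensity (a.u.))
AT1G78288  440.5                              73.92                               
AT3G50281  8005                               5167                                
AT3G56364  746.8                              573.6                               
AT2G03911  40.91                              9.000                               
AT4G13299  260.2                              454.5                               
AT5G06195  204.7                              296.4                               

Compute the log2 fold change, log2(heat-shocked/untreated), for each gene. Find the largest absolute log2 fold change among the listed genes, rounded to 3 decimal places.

2.575

log2(73.92/440.5) = -2.575  (AT1G78288)
log2(5167/8005) = -0.632  (AT3G50281)
log2(573.6/746.8) = -0.381  (AT3G56364)
log2(9.000/40.91) = -2.184  (AT2G03911)
log2(454.5/260.2) = 0.805  (AT4G13299)
log2(296.4/204.7) = 0.534  (AT5G06195)
The largest magnitude belongs to AT1G78288.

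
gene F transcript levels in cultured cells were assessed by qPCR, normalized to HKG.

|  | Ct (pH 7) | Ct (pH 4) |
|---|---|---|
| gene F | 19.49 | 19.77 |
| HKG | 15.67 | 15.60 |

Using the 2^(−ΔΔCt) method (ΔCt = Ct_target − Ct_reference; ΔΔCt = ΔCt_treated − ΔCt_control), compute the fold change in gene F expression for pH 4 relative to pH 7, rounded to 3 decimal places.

ΔCt(pH 7) = 19.490 − 15.670 = 3.820
ΔCt(pH 4) = 19.770 − 15.600 = 4.170
ΔΔCt = 4.170 − 3.820 = 0.350
Fold change = 2^(−0.350) = 0.7846

0.785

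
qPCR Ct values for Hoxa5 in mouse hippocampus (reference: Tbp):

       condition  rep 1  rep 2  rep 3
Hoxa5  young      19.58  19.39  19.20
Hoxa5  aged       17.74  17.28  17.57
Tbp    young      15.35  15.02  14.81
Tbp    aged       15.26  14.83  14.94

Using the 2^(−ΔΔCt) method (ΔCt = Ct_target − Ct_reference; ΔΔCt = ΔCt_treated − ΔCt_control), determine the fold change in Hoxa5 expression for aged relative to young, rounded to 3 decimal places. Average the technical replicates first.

Mean Ct: Hoxa5 young 19.390; Hoxa5 aged 17.530; Tbp young 15.060; Tbp aged 15.010
ΔCt(young) = 19.390 − 15.060 = 4.330
ΔCt(aged) = 17.530 − 15.010 = 2.520
ΔΔCt = 2.520 − 4.330 = -1.810
Fold change = 2^(−(-1.810)) = 2^1.810 = 3.5064

3.506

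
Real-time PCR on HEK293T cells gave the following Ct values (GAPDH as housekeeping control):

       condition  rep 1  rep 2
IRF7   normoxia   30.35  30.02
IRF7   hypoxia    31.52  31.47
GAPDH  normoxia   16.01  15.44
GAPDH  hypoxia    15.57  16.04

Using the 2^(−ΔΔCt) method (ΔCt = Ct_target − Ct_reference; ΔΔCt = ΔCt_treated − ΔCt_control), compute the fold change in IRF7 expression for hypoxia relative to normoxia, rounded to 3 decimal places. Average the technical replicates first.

Mean Ct: IRF7 normoxia 30.185; IRF7 hypoxia 31.495; GAPDH normoxia 15.725; GAPDH hypoxia 15.805
ΔCt(normoxia) = 30.185 − 15.725 = 14.460
ΔCt(hypoxia) = 31.495 − 15.805 = 15.690
ΔΔCt = 15.690 − 14.460 = 1.230
Fold change = 2^(−1.230) = 0.4263

0.426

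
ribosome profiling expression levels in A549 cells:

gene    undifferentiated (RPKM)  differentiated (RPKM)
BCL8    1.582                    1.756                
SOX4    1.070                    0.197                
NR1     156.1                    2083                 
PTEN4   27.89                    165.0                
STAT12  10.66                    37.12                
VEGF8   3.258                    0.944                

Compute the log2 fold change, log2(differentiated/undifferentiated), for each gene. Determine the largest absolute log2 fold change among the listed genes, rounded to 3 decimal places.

3.738

log2(1.756/1.582) = 0.151  (BCL8)
log2(0.197/1.070) = -2.441  (SOX4)
log2(2083/156.1) = 3.738  (NR1)
log2(165.0/27.89) = 2.565  (PTEN4)
log2(37.12/10.66) = 1.800  (STAT12)
log2(0.944/3.258) = -1.787  (VEGF8)
The largest magnitude belongs to NR1.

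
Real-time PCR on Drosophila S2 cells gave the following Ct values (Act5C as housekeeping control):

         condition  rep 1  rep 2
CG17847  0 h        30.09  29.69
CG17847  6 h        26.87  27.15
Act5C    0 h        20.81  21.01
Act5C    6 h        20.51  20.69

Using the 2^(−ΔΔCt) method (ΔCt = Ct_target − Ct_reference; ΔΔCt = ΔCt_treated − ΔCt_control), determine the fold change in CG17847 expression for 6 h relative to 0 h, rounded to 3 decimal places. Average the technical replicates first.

Mean Ct: CG17847 0 h 29.890; CG17847 6 h 27.010; Act5C 0 h 20.910; Act5C 6 h 20.600
ΔCt(0 h) = 29.890 − 20.910 = 8.980
ΔCt(6 h) = 27.010 − 20.600 = 6.410
ΔΔCt = 6.410 − 8.980 = -2.570
Fold change = 2^(−(-2.570)) = 2^2.570 = 5.9381

5.938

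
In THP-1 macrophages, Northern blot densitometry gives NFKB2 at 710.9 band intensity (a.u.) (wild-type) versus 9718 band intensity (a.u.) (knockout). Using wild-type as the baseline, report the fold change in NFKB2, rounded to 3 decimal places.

13.670

Fold change = 9718 / 710.9 = 13.6700
NFKB2 is upregulated.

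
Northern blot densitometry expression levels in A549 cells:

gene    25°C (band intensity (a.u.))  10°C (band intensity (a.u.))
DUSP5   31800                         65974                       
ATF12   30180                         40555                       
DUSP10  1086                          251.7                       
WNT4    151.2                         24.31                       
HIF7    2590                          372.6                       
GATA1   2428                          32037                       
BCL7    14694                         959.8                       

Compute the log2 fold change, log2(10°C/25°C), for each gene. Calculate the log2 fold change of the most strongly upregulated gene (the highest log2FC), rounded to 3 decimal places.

log2(65974/31800) = 1.053  (DUSP5)
log2(40555/30180) = 0.426  (ATF12)
log2(251.7/1086) = -2.109  (DUSP10)
log2(24.31/151.2) = -2.637  (WNT4)
log2(372.6/2590) = -2.797  (HIF7)
log2(32037/2428) = 3.722  (GATA1)
log2(959.8/14694) = -3.936  (BCL7)
GATA1 is most strongly upregulated.

3.722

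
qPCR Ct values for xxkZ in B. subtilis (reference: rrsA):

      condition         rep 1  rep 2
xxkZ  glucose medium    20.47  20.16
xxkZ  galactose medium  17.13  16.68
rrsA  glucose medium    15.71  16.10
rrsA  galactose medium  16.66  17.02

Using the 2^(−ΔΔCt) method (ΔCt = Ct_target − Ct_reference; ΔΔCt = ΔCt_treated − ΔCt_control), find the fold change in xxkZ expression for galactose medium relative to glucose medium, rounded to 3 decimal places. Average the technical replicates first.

20.322

Mean Ct: xxkZ glucose medium 20.315; xxkZ galactose medium 16.905; rrsA glucose medium 15.905; rrsA galactose medium 16.840
ΔCt(glucose medium) = 20.315 − 15.905 = 4.410
ΔCt(galactose medium) = 16.905 − 16.840 = 0.065
ΔΔCt = 0.065 − 4.410 = -4.345
Fold change = 2^(−(-4.345)) = 2^4.345 = 20.3224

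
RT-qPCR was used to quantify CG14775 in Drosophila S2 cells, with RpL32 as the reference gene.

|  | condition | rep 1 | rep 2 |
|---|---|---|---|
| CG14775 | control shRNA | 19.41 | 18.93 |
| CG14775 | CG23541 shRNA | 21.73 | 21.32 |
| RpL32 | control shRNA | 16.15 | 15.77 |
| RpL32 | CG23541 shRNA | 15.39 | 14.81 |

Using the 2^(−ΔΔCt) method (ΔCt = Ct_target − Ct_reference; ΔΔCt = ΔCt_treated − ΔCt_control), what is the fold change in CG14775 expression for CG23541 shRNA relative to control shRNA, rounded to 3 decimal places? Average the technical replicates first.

Mean Ct: CG14775 control shRNA 19.170; CG14775 CG23541 shRNA 21.525; RpL32 control shRNA 15.960; RpL32 CG23541 shRNA 15.100
ΔCt(control shRNA) = 19.170 − 15.960 = 3.210
ΔCt(CG23541 shRNA) = 21.525 − 15.100 = 6.425
ΔΔCt = 6.425 − 3.210 = 3.215
Fold change = 2^(−3.215) = 0.1077

0.108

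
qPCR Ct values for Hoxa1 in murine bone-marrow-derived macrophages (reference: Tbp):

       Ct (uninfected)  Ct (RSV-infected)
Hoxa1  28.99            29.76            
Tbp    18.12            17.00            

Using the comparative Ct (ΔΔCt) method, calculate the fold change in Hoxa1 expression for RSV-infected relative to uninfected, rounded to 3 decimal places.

0.270

ΔCt(uninfected) = 28.990 − 18.120 = 10.870
ΔCt(RSV-infected) = 29.760 − 17.000 = 12.760
ΔΔCt = 12.760 − 10.870 = 1.890
Fold change = 2^(−1.890) = 0.2698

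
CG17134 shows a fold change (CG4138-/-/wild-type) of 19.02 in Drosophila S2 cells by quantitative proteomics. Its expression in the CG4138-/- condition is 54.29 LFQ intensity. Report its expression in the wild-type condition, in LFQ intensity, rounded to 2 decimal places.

2.85

wild-type expression = 54.29 / 19.02 = 2.85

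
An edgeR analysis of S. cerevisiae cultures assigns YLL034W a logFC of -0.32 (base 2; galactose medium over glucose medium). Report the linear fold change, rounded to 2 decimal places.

0.80

Fold change = 2^(-0.32) = 0.801
That is, YLL034W drops to 80.1% of the glucose medium level.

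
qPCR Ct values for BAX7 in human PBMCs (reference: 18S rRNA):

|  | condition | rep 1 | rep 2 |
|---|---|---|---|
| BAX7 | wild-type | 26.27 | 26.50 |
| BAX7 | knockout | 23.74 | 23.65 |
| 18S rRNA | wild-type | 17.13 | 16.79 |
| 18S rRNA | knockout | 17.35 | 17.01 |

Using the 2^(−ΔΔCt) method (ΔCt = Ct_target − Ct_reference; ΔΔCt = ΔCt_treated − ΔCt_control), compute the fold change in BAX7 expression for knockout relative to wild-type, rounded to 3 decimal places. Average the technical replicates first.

Mean Ct: BAX7 wild-type 26.385; BAX7 knockout 23.695; 18S rRNA wild-type 16.960; 18S rRNA knockout 17.180
ΔCt(wild-type) = 26.385 − 16.960 = 9.425
ΔCt(knockout) = 23.695 − 17.180 = 6.515
ΔΔCt = 6.515 − 9.425 = -2.910
Fold change = 2^(−(-2.910)) = 2^2.910 = 7.5162

7.516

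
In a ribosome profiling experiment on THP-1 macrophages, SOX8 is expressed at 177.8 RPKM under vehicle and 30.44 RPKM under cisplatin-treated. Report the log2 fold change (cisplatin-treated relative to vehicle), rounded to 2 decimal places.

-2.55

Fold change = 30.44 / 177.8 = 0.1712
log2(0.1712) = -2.546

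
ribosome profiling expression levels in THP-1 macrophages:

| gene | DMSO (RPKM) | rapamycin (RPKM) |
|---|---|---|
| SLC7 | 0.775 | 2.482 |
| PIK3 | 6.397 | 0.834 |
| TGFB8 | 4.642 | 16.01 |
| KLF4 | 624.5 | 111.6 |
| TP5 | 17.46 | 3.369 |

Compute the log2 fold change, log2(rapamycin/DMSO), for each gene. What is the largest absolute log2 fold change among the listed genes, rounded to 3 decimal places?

log2(2.482/0.775) = 1.679  (SLC7)
log2(0.834/6.397) = -2.939  (PIK3)
log2(16.01/4.642) = 1.786  (TGFB8)
log2(111.6/624.5) = -2.484  (KLF4)
log2(3.369/17.46) = -2.374  (TP5)
The largest magnitude belongs to PIK3.

2.939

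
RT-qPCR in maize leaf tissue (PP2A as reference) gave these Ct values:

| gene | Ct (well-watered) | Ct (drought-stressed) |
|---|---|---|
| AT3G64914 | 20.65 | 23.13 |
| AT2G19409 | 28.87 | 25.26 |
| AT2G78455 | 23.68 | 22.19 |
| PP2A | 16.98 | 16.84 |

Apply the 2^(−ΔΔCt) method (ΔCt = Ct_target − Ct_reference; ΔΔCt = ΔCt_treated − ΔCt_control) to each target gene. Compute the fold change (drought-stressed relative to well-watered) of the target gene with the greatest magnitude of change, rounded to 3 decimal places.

11.081

AT3G64914: ΔΔCt = (23.13−16.84) − (20.65−16.98) = 6.29 − 3.67 = 2.62; fold change = 2^-2.62 = 0.163
AT2G19409: ΔΔCt = (25.26−16.84) − (28.87−16.98) = 8.42 − 11.89 = -3.47; fold change = 2^3.47 = 11.081
AT2G78455: ΔΔCt = (22.19−16.84) − (23.68−16.98) = 5.35 − 6.70 = -1.35; fold change = 2^1.35 = 2.549
AT2G19409 has the largest |ΔΔCt| = 3.47.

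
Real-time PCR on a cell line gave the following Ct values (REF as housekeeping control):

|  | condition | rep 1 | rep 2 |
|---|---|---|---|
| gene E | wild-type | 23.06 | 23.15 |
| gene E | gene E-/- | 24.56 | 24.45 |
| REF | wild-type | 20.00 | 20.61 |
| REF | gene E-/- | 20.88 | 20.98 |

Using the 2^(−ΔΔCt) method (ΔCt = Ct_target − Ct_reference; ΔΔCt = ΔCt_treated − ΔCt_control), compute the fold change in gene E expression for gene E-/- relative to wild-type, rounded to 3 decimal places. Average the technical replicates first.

0.584

Mean Ct: gene E wild-type 23.105; gene E gene E-/- 24.505; REF wild-type 20.305; REF gene E-/- 20.930
ΔCt(wild-type) = 23.105 − 20.305 = 2.800
ΔCt(gene E-/-) = 24.505 − 20.930 = 3.575
ΔΔCt = 3.575 − 2.800 = 0.775
Fold change = 2^(−0.775) = 0.5844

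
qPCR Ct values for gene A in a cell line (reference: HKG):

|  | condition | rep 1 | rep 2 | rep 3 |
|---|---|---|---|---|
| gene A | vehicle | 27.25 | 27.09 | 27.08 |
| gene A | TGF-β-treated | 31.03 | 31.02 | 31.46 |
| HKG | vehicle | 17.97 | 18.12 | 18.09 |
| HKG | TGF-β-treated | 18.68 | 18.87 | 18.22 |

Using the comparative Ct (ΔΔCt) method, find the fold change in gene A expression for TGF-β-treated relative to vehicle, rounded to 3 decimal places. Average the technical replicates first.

Mean Ct: gene A vehicle 27.140; gene A TGF-β-treated 31.170; HKG vehicle 18.060; HKG TGF-β-treated 18.590
ΔCt(vehicle) = 27.140 − 18.060 = 9.080
ΔCt(TGF-β-treated) = 31.170 − 18.590 = 12.580
ΔΔCt = 12.580 − 9.080 = 3.500
Fold change = 2^(−3.500) = 0.0884

0.088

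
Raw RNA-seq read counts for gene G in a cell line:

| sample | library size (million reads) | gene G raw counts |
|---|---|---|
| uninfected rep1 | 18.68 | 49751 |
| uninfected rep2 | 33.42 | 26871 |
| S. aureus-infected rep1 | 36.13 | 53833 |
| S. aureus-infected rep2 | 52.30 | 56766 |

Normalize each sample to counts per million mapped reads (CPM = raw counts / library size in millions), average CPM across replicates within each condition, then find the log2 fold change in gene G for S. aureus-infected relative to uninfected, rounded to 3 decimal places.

CPM(uninfected rep1) = 49751 / 18.68 = 2663.3298
CPM(uninfected rep2) = 26871 / 33.42 = 804.0395
CPM(S. aureus-infected rep1) = 53833 / 36.13 = 1489.9806
CPM(S. aureus-infected rep2) = 56766 / 52.30 = 1085.3920
mean CPM(uninfected) = 1733.6846; mean CPM(S. aureus-infected) = 1287.6863
Fold change = 1287.6863 / 1733.6846 = 0.74275
log2(0.74275) = -0.4291

-0.429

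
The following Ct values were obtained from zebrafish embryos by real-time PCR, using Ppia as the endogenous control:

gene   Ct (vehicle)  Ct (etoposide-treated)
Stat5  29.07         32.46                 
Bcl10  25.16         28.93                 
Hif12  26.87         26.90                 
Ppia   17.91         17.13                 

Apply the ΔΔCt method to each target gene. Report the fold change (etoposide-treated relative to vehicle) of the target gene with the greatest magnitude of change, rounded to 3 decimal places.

Stat5: ΔΔCt = (32.46−17.13) − (29.07−17.91) = 15.33 − 11.16 = 4.17; fold change = 2^-4.17 = 0.056
Bcl10: ΔΔCt = (28.93−17.13) − (25.16−17.91) = 11.80 − 7.25 = 4.55; fold change = 2^-4.55 = 0.043
Hif12: ΔΔCt = (26.90−17.13) − (26.87−17.91) = 9.77 − 8.96 = 0.81; fold change = 2^-0.81 = 0.570
Bcl10 has the largest |ΔΔCt| = 4.55.

0.043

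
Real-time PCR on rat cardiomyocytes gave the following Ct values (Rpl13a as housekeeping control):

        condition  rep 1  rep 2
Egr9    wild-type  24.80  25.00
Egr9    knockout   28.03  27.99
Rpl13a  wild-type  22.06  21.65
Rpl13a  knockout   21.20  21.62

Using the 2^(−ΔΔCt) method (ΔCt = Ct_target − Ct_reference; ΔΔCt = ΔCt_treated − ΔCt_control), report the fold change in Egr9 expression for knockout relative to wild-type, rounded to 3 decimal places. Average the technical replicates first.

0.085

Mean Ct: Egr9 wild-type 24.900; Egr9 knockout 28.010; Rpl13a wild-type 21.855; Rpl13a knockout 21.410
ΔCt(wild-type) = 24.900 − 21.855 = 3.045
ΔCt(knockout) = 28.010 − 21.410 = 6.600
ΔΔCt = 6.600 − 3.045 = 3.555
Fold change = 2^(−3.555) = 0.0851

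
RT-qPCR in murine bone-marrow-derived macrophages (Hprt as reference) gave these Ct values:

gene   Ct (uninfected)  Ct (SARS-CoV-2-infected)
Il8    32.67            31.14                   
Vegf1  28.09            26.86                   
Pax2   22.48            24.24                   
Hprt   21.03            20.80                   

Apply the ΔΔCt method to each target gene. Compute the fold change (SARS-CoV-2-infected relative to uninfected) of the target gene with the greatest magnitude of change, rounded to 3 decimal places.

Il8: ΔΔCt = (31.14−20.80) − (32.67−21.03) = 10.34 − 11.64 = -1.30; fold change = 2^1.30 = 2.462
Vegf1: ΔΔCt = (26.86−20.80) − (28.09−21.03) = 6.06 − 7.06 = -1.00; fold change = 2^1.00 = 2.000
Pax2: ΔΔCt = (24.24−20.80) − (22.48−21.03) = 3.44 − 1.45 = 1.99; fold change = 2^-1.99 = 0.252
Pax2 has the largest |ΔΔCt| = 1.99.

0.252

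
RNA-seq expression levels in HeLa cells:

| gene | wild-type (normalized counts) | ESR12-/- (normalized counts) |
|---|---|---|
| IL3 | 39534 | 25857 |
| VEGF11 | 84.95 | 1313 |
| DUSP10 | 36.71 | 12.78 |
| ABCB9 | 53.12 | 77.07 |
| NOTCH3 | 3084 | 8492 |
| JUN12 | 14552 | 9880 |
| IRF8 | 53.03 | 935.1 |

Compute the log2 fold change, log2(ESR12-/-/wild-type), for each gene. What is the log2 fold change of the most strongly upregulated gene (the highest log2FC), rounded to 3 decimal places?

log2(25857/39534) = -0.613  (IL3)
log2(1313/84.95) = 3.950  (VEGF11)
log2(12.78/36.71) = -1.522  (DUSP10)
log2(77.07/53.12) = 0.537  (ABCB9)
log2(8492/3084) = 1.461  (NOTCH3)
log2(9880/14552) = -0.559  (JUN12)
log2(935.1/53.03) = 4.140  (IRF8)
IRF8 is most strongly upregulated.

4.140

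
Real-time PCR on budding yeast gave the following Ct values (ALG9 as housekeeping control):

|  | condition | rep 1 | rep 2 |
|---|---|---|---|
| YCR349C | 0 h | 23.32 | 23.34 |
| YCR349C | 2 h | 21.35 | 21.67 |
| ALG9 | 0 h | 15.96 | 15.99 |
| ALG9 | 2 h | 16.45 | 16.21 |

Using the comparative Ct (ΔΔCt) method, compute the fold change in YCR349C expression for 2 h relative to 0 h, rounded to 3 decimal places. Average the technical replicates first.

4.516

Mean Ct: YCR349C 0 h 23.330; YCR349C 2 h 21.510; ALG9 0 h 15.975; ALG9 2 h 16.330
ΔCt(0 h) = 23.330 − 15.975 = 7.355
ΔCt(2 h) = 21.510 − 16.330 = 5.180
ΔΔCt = 5.180 − 7.355 = -2.175
Fold change = 2^(−(-2.175)) = 2^2.175 = 4.5159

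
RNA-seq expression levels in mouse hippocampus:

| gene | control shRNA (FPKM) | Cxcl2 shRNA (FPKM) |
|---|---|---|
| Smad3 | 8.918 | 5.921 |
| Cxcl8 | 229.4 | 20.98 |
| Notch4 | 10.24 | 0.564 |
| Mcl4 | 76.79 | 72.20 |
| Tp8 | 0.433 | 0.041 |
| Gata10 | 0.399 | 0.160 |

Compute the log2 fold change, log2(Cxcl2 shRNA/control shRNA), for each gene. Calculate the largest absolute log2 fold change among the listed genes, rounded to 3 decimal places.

log2(5.921/8.918) = -0.591  (Smad3)
log2(20.98/229.4) = -3.451  (Cxcl8)
log2(0.564/10.24) = -4.182  (Notch4)
log2(72.20/76.79) = -0.089  (Mcl4)
log2(0.041/0.433) = -3.401  (Tp8)
log2(0.160/0.399) = -1.318  (Gata10)
The largest magnitude belongs to Notch4.

4.182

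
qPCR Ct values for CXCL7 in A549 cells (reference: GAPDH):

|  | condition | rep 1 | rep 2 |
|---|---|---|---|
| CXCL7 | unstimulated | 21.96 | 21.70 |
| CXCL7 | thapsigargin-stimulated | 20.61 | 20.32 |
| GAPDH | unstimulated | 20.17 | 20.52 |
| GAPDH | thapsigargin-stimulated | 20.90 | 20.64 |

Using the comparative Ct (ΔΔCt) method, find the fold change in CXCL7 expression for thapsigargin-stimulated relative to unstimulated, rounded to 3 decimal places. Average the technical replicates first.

Mean Ct: CXCL7 unstimulated 21.830; CXCL7 thapsigargin-stimulated 20.465; GAPDH unstimulated 20.345; GAPDH thapsigargin-stimulated 20.770
ΔCt(unstimulated) = 21.830 − 20.345 = 1.485
ΔCt(thapsigargin-stimulated) = 20.465 − 20.770 = -0.305
ΔΔCt = -0.305 − 1.485 = -1.790
Fold change = 2^(−(-1.790)) = 2^1.790 = 3.4581

3.458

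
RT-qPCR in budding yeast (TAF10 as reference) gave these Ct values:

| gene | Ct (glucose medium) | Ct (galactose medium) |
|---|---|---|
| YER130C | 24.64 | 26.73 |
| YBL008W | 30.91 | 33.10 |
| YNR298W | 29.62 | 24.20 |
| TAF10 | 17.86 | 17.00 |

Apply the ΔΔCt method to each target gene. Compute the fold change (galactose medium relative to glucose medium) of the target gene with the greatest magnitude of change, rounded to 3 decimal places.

YER130C: ΔΔCt = (26.73−17.00) − (24.64−17.86) = 9.73 − 6.78 = 2.95; fold change = 2^-2.95 = 0.129
YBL008W: ΔΔCt = (33.10−17.00) − (30.91−17.86) = 16.10 − 13.05 = 3.05; fold change = 2^-3.05 = 0.121
YNR298W: ΔΔCt = (24.20−17.00) − (29.62−17.86) = 7.20 − 11.76 = -4.56; fold change = 2^4.56 = 23.588
YNR298W has the largest |ΔΔCt| = 4.56.

23.588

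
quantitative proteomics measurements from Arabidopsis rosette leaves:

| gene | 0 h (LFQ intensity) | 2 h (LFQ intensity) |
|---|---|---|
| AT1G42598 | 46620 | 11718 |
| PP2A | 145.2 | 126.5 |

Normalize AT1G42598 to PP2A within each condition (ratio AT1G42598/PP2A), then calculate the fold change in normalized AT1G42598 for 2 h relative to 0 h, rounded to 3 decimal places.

AT1G42598/PP2A (0 h) = 46620 / 145.2 = 321.07
AT1G42598/PP2A (2 h) = 11718 / 126.5 = 92.632
Fold change = 92.632 / 321.07 = 0.2885

0.289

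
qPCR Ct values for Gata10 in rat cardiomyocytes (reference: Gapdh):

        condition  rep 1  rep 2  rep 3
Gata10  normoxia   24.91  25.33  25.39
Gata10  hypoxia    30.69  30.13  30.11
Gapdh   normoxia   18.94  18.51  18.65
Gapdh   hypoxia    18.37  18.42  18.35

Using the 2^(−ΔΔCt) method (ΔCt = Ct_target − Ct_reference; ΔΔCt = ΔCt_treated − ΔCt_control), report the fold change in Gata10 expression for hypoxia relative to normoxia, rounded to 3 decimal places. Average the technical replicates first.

0.023

Mean Ct: Gata10 normoxia 25.210; Gata10 hypoxia 30.310; Gapdh normoxia 18.700; Gapdh hypoxia 18.380
ΔCt(normoxia) = 25.210 − 18.700 = 6.510
ΔCt(hypoxia) = 30.310 − 18.380 = 11.930
ΔΔCt = 11.930 − 6.510 = 5.420
Fold change = 2^(−5.420) = 0.0234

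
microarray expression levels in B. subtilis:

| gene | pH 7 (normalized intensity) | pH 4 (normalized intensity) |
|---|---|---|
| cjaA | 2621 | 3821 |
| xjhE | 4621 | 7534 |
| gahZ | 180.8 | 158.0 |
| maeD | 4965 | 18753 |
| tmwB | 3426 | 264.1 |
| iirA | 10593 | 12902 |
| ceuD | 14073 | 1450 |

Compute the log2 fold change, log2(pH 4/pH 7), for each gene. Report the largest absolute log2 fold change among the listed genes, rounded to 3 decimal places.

log2(3821/2621) = 0.544  (cjaA)
log2(7534/4621) = 0.705  (xjhE)
log2(158.0/180.8) = -0.194  (gahZ)
log2(18753/4965) = 1.917  (maeD)
log2(264.1/3426) = -3.697  (tmwB)
log2(12902/10593) = 0.284  (iirA)
log2(1450/14073) = -3.279  (ceuD)
The largest magnitude belongs to tmwB.

3.697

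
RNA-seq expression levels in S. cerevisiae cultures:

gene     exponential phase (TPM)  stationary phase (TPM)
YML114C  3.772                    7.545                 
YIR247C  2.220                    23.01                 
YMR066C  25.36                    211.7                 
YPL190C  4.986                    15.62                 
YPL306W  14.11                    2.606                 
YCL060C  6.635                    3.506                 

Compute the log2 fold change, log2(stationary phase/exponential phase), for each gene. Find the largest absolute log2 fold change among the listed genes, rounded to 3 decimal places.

log2(7.545/3.772) = 1.000  (YML114C)
log2(23.01/2.220) = 3.374  (YIR247C)
log2(211.7/25.36) = 3.061  (YMR066C)
log2(15.62/4.986) = 1.647  (YPL190C)
log2(2.606/14.11) = -2.437  (YPL306W)
log2(3.506/6.635) = -0.920  (YCL060C)
The largest magnitude belongs to YIR247C.

3.374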